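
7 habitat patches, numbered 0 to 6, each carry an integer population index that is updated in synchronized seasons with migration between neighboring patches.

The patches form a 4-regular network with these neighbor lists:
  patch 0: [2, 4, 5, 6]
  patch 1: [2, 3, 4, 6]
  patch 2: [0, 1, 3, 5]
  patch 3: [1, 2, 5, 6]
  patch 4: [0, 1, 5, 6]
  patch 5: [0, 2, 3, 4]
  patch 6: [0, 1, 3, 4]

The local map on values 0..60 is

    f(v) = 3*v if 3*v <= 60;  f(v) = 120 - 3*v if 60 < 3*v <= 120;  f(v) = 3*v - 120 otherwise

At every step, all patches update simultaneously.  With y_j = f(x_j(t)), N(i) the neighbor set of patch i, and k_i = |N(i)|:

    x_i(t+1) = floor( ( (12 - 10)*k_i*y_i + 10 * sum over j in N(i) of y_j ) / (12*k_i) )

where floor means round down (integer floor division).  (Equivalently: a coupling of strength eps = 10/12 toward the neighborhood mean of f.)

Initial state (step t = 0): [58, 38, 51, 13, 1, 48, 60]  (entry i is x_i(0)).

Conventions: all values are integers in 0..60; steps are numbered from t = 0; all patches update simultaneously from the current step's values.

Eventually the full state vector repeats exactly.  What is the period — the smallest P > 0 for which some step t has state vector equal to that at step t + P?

Answer: 5
Key observation: The state at step 13, [22, 24, 24, 24, 22, 24, 22], reappears at step 18 — and no state repeats earlier — so the cycle the system enters has period 5.

Derivation:
t=0: [58, 38, 51, 13, 1, 48, 60]
t=1: [34, 29, 31, 32, 30, 30, 31]
t=2: [26, 28, 26, 28, 27, 25, 26]
t=3: [42, 39, 40, 40, 40, 40, 38]
t=4: [2, 1, 1, 1, 3, 1, 2]
t=5: [5, 4, 3, 3, 5, 4, 5]
t=6: [13, 12, 11, 11, 13, 12, 13]
t=7: [37, 36, 35, 35, 37, 36, 37]
t=8: [10, 12, 12, 12, 10, 12, 10]
t=9: [32, 33, 34, 34, 32, 33, 32]
t=10: [22, 21, 20, 20, 22, 21, 22]
t=11: [55, 57, 57, 57, 55, 57, 55]
t=12: [47, 48, 49, 49, 47, 48, 47]
t=13: [22, 24, 24, 24, 22, 24, 22]
t=14: [51, 50, 49, 49, 51, 50, 51]
t=15: [31, 30, 29, 29, 31, 30, 31]
t=16: [28, 30, 30, 30, 28, 30, 28]
t=17: [33, 32, 31, 31, 33, 32, 33]
t=18: [22, 24, 24, 24, 22, 24, 22]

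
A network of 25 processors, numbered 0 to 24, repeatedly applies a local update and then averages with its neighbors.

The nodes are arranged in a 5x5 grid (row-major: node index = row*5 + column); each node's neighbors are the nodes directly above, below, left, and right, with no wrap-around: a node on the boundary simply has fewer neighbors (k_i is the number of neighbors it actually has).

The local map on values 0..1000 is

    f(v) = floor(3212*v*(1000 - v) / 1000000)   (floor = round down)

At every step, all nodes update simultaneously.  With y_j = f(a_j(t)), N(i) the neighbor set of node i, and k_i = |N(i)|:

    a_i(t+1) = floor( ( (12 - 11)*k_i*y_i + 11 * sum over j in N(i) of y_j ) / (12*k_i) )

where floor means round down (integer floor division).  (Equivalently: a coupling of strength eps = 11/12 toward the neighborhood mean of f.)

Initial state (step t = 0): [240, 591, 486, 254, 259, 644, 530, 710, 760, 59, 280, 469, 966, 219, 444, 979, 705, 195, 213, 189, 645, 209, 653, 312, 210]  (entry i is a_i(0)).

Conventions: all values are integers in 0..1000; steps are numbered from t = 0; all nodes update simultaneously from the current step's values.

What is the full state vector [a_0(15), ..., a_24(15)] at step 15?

Answer: [510, 510, 510, 510, 510, 510, 510, 510, 510, 510, 510, 510, 510, 510, 510, 510, 510, 510, 510, 510, 510, 510, 510, 510, 510]

Derivation:
t=0: [240, 591, 486, 254, 259, 644, 530, 710, 760, 59, 280, 469, 966, 219, 444, 979, 705, 195, 213, 189, 645, 209, 653, 312, 210]
t=1: [741, 732, 691, 662, 411, 682, 747, 580, 506, 623, 543, 575, 584, 508, 438, 631, 491, 509, 556, 609, 334, 695, 587, 606, 585]
t=2: [659, 635, 707, 751, 739, 675, 713, 723, 767, 786, 746, 749, 791, 791, 774, 769, 757, 789, 784, 785, 713, 757, 751, 781, 766]
t=3: [723, 686, 662, 617, 574, 665, 672, 609, 578, 580, 624, 597, 573, 550, 539, 614, 575, 563, 539, 558, 586, 613, 561, 570, 547]
t=4: [698, 689, 736, 761, 771, 702, 733, 749, 775, 788, 749, 758, 780, 791, 790, 771, 772, 789, 791, 796, 762, 782, 780, 794, 789]
t=5: [679, 646, 624, 583, 560, 638, 636, 591, 563, 551, 608, 586, 563, 542, 529, 581, 559, 548, 528, 531, 559, 564, 536, 537, 523]
t=6: [734, 732, 762, 778, 787, 736, 756, 769, 787, 793, 766, 772, 787, 795, 796, 782, 786, 794, 797, 800, 785, 792, 794, 799, 798]
t=7: [627, 602, 584, 552, 540, 600, 596, 563, 543, 531, 578, 561, 545, 528, 521, 551, 541, 530, 519, 518, 538, 535, 523, 519, 514]
t=8: [767, 768, 783, 791, 796, 769, 779, 786, 795, 798, 784, 787, 795, 798, 800, 792, 796, 798, 800, 801, 796, 798, 800, 801, 801]
t=9: [571, 558, 547, 529, 523, 557, 554, 536, 525, 518, 545, 535, 527, 517, 514, 528, 524, 517, 513, 512, 522, 518, 514, 512, 511]
t=10: [791, 791, 796, 798, 800, 791, 795, 797, 800, 801, 796, 797, 800, 801, 801, 799, 800, 801, 802, 802, 800, 801, 801, 802, 802]
t=11: [531, 525, 522, 515, 513, 525, 524, 517, 514, 512, 521, 517, 514, 511, 510, 515, 513, 511, 510, 510, 513, 512, 510, 510, 510]
t=12: [799, 800, 801, 801, 802, 800, 801, 801, 802, 802, 801, 801, 802, 802, 802, 801, 802, 802, 802, 802, 802, 802, 802, 802, 802]
t=13: [513, 512, 511, 510, 510, 512, 511, 510, 510, 510, 511, 510, 510, 510, 510, 510, 510, 510, 510, 510, 510, 510, 510, 510, 510]
t=14: [802, 802, 802, 802, 802, 802, 802, 802, 802, 802, 802, 802, 802, 802, 802, 802, 802, 802, 802, 802, 802, 802, 802, 802, 802]
t=15: [510, 510, 510, 510, 510, 510, 510, 510, 510, 510, 510, 510, 510, 510, 510, 510, 510, 510, 510, 510, 510, 510, 510, 510, 510]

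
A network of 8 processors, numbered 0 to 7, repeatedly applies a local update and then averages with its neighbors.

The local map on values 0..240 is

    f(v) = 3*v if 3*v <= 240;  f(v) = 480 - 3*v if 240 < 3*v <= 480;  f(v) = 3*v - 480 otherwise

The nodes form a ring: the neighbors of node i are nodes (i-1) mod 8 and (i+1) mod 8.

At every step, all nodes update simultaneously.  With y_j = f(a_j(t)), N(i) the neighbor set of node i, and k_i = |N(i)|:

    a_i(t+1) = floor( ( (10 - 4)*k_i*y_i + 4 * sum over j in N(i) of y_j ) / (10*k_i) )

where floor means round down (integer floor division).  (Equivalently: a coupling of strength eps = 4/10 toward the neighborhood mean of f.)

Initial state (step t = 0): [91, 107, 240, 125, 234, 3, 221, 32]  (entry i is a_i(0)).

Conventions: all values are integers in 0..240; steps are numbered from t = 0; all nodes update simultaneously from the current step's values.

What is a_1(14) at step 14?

Answer: a_1(14) = 174

Derivation:
t=0: [91, 107, 240, 125, 234, 3, 221, 32]
t=1: [175, 184, 196, 155, 156, 86, 130, 135]
t=2: [56, 73, 82, 33, 54, 153, 113, 72]
t=3: [187, 211, 204, 138, 121, 73, 132, 191]
t=4: [97, 134, 123, 89, 127, 171, 112, 88]
t=5: [172, 106, 124, 169, 108, 68, 136, 196]
t=6: [75, 126, 102, 69, 139, 168, 105, 86]
t=7: [199, 141, 166, 171, 84, 60, 148, 211]
t=8: [112, 61, 28, 69, 179, 160, 88, 122]
t=9: [145, 155, 128, 152, 75, 54, 152, 140]
t=10: [42, 37, 65, 78, 172, 147, 58, 49]
t=11: [127, 130, 186, 186, 76, 65, 141, 148]
t=12: [84, 89, 80, 108, 191, 174, 80, 52]
t=13: [210, 221, 217, 160, 95, 91, 183, 187]
t=14: [142, 174, 139, 73, 158, 177, 99, 92]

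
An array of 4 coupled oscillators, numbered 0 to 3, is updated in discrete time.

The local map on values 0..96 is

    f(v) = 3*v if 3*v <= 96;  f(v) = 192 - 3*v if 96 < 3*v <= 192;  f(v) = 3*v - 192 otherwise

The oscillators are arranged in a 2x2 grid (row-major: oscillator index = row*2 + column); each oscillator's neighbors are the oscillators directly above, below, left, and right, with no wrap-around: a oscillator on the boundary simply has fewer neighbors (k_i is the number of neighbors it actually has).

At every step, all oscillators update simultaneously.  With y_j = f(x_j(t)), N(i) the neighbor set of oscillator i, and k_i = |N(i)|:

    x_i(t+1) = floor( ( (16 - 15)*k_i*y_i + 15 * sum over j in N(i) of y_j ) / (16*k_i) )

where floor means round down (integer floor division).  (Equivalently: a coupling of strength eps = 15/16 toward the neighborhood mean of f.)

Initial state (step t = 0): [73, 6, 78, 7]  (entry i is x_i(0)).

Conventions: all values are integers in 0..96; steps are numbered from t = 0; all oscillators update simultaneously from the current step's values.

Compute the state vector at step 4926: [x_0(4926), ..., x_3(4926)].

Simulating step by step:
t=0: [73, 6, 78, 7]
t=1: [29, 23, 25, 29]
t=2: [72, 85, 86, 72]
t=3: [61, 26, 26, 61]
t=4: [73, 13, 13, 73]
t=5: [38, 27, 27, 38]
t=6: [80, 78, 78, 80]
t=7: [42, 47, 47, 42]
t=8: [51, 65, 65, 51]
t=9: [5, 36, 36, 5]
t=10: [79, 19, 19, 79]
t=11: [56, 45, 45, 56]
t=12: [54, 26, 26, 54]
t=13: [75, 33, 33, 75]
t=14: [89, 36, 36, 89]
t=15: [83, 75, 75, 83]
t=16: [34, 55, 55, 34]
t=17: [30, 86, 86, 30]
t=18: [67, 88, 88, 67]
t=19: [68, 12, 12, 68]
t=20: [34, 13, 13, 34]
t=21: [42, 86, 86, 42]
t=22: [66, 66, 66, 66]
t=23: [6, 6, 6, 6]
t=24: [18, 18, 18, 18]
t=25: [54, 54, 54, 54]
t=26: [30, 30, 30, 30]
t=27: [90, 90, 90, 90]
t=28: [78, 78, 78, 78]
t=29: [42, 42, 42, 42]
t=30: [66, 66, 66, 66]

Answer: [66, 66, 66, 66]
Key observation: The state at step 22, [66, 66, 66, 66], reappears at step 30: the system is in a cycle of period 8 from step 22 on.  Therefore the state at step 4926 equals the state at step 22 + ((4926 - 22) mod 8) = 22, which is [66, 66, 66, 66].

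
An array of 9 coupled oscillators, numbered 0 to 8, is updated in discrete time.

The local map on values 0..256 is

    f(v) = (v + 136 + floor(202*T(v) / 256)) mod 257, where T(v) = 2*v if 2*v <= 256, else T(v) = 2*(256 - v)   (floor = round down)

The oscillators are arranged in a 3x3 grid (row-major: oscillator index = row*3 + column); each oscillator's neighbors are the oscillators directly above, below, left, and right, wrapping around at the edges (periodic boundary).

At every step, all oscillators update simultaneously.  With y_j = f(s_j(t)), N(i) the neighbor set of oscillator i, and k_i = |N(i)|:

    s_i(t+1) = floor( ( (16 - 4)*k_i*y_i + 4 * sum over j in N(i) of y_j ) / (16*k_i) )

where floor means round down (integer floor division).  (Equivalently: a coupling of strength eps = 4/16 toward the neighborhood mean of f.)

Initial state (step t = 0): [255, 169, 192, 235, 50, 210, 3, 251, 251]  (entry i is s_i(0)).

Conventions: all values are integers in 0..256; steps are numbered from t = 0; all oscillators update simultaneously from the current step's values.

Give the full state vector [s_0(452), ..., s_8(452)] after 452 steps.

Answer: [180, 180, 180, 180, 180, 180, 180, 180, 180]
Key observation: The state at step 8, [180, 180, 180, 180, 180, 180, 180, 180, 180], reappears at step 10: the system is in a cycle of period 2 from step 8 on.  Therefore the state at step 452 equals the state at step 8 + ((452 - 8) mod 2) = 8, which is [180, 180, 180, 180, 180, 180, 180, 180, 180].

Derivation:
t=0: [255, 169, 192, 235, 50, 210, 3, 251, 251]
t=1: [141, 166, 167, 138, 44, 149, 142, 132, 141]
t=2: [199, 192, 188, 205, 236, 199, 200, 206, 200]
t=3: [167, 169, 172, 163, 151, 165, 166, 163, 167]
t=4: [185, 185, 183, 188, 193, 187, 187, 188, 186]
t=5: [175, 175, 176, 173, 171, 174, 174, 174, 174]
t=6: [181, 181, 181, 182, 183, 182, 181, 182, 181]
t=7: [177, 177, 177, 177, 177, 177, 177, 177, 177]
t=8: [180, 180, 180, 180, 180, 180, 180, 180, 180]
t=9: [178, 178, 178, 178, 178, 178, 178, 178, 178]
t=10: [180, 180, 180, 180, 180, 180, 180, 180, 180]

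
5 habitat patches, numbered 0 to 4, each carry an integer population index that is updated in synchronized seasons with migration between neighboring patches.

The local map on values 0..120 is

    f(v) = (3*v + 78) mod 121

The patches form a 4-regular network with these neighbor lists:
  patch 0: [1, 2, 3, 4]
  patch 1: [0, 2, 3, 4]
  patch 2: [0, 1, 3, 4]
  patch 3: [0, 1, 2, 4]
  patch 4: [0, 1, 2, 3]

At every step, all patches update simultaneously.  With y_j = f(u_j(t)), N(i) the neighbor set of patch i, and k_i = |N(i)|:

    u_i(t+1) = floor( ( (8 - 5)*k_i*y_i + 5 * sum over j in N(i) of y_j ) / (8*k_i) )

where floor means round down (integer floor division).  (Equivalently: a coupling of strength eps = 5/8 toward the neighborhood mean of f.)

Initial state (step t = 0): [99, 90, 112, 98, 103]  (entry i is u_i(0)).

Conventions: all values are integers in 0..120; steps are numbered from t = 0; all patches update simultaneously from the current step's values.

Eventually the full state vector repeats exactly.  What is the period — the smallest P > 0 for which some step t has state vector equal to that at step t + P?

Answer: 5
Key observation: The state at step 8, [60, 61, 61, 60, 60], reappears at step 13 — and no state repeats earlier — so the cycle the system enters has period 5.

Derivation:
t=0: [99, 90, 112, 98, 103]
t=1: [34, 54, 42, 33, 36]
t=2: [72, 85, 77, 71, 73]
t=3: [60, 68, 63, 59, 61]
t=4: [21, 26, 23, 20, 21]
t=5: [22, 26, 24, 22, 22]
t=6: [25, 28, 27, 25, 25]
t=7: [34, 36, 35, 34, 34]
t=8: [60, 61, 61, 60, 60]
t=9: [16, 17, 17, 16, 16]
t=10: [5, 6, 6, 5, 5]
t=11: [93, 94, 94, 93, 93]
t=12: [115, 116, 116, 115, 115]
t=13: [60, 61, 61, 60, 60]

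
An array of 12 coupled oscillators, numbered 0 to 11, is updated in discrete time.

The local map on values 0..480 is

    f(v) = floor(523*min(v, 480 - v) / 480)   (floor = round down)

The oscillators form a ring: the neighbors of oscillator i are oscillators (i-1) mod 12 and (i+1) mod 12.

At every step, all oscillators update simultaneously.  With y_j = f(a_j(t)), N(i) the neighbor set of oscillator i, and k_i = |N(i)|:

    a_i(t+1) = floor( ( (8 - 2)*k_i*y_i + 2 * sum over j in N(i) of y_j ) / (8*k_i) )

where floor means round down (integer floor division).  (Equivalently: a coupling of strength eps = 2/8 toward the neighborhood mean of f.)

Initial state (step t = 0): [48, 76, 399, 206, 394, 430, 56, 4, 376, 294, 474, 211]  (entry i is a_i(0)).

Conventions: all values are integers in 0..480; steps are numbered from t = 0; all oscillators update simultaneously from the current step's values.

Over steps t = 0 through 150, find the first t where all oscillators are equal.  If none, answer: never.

Simulating step by step:
t=0: [48, 76, 399, 206, 394, 430, 56, 4, 376, 294, 474, 211]  (not all equal)
t=1: [77, 79, 104, 190, 104, 59, 53, 24, 110, 166, 58, 179]  (not all equal)
t=2: [97, 89, 121, 183, 118, 69, 54, 41, 115, 157, 94, 164]  (not all equal)
t=3: [113, 101, 135, 181, 130, 79, 58, 55, 120, 156, 120, 159]  (not all equal)
t=4: [127, 116, 148, 183, 141, 90, 65, 68, 126, 159, 140, 161]  (not all equal)
t=5: [141, 131, 161, 188, 151, 101, 74, 81, 133, 165, 157, 167]  (not all equal)
t=6: [155, 147, 174, 195, 162, 113, 84, 94, 141, 173, 173, 176]  (not all equal)
t=7: [169, 164, 188, 204, 173, 125, 96, 107, 151, 183, 188, 187]  (not all equal)
t=8: [185, 182, 203, 215, 185, 138, 109, 120, 162, 195, 203, 200]  (not all equal)
t=9: [202, 201, 219, 228, 198, 152, 123, 134, 174, 208, 219, 215]  (not all equal)
t=10: [221, 221, 236, 242, 212, 167, 139, 149, 188, 222, 236, 232]  (not all equal)
t=11: [241, 242, 255, 255, 227, 183, 156, 165, 203, 238, 254, 251]  (not all equal)
t=12: [258, 257, 246, 245, 240, 201, 174, 183, 220, 252, 248, 250]  (not all equal)
t=13: [242, 243, 252, 256, 255, 220, 194, 202, 235, 247, 251, 249]  (not all equal)
t=14: [257, 256, 248, 244, 244, 236, 215, 223, 251, 252, 249, 251]  (not all equal)
t=15: [243, 244, 251, 256, 257, 254, 237, 241, 248, 248, 250, 248]  (not all equal)
t=16: [257, 256, 249, 244, 242, 247, 256, 258, 253, 251, 250, 252]  (not all equal)
t=17: [243, 244, 250, 256, 258, 252, 244, 242, 246, 248, 249, 247]  (not all equal)
t=18: [257, 256, 250, 244, 242, 248, 256, 258, 254, 252, 251, 253]  (not all equal)
t=19: [242, 244, 250, 256, 257, 251, 244, 242, 245, 247, 248, 246]  (not all equal)
t=20: [258, 256, 250, 244, 243, 249, 256, 258, 256, 253, 252, 254]  (not all equal)
t=21: [242, 244, 250, 256, 257, 251, 244, 241, 244, 246, 247, 245]  (not all equal)
t=22: [258, 256, 250, 244, 243, 249, 256, 259, 257, 254, 253, 256]  (not all equal)
t=23: [241, 244, 250, 256, 257, 251, 244, 240, 242, 245, 246, 244]  (not all equal)
t=24: [259, 256, 250, 244, 243, 249, 256, 260, 258, 256, 254, 257]  (not all equal)
t=25: [240, 244, 250, 256, 257, 251, 244, 239, 241, 243, 245, 242]  (not all equal)
t=26: [260, 256, 250, 244, 243, 249, 256, 259, 259, 258, 256, 258]  (not all equal)
t=27: [239, 244, 250, 256, 257, 251, 244, 240, 240, 241, 243, 241]  (not all equal)
t=28: [259, 256, 250, 244, 243, 249, 256, 260, 260, 259, 258, 259]  (not all equal)
t=29: [240, 244, 250, 256, 257, 251, 244, 239, 239, 240, 240, 240]  (not all equal)
t=30: [260, 256, 250, 244, 243, 249, 256, 259, 260, 260, 261, 261]  (not all equal)
t=31: [239, 244, 250, 256, 257, 251, 244, 240, 239, 238, 238, 238]  (not all equal)
t=32: [259, 256, 250, 244, 243, 249, 256, 260, 260, 259, 259, 259]  (not all equal)
t=33: [240, 244, 250, 256, 257, 251, 244, 239, 239, 239, 240, 240]  (not all equal)
t=34: [260, 256, 250, 244, 243, 249, 256, 259, 260, 260, 260, 261]  (not all equal)
t=35: [239, 244, 250, 256, 257, 251, 244, 240, 239, 239, 238, 238]  (not all equal)
t=36: [259, 256, 250, 244, 243, 249, 256, 260, 260, 259, 259, 259]  (not all equal)

Answer: never
Key observation: The state at step 32 reappears at step 36 — the system is in a cycle of period 4 from step 32 on.  No step 0..36 is synchronized, and the cycle repeats forever, so no step up to 150 (or ever) has all oscillators equal.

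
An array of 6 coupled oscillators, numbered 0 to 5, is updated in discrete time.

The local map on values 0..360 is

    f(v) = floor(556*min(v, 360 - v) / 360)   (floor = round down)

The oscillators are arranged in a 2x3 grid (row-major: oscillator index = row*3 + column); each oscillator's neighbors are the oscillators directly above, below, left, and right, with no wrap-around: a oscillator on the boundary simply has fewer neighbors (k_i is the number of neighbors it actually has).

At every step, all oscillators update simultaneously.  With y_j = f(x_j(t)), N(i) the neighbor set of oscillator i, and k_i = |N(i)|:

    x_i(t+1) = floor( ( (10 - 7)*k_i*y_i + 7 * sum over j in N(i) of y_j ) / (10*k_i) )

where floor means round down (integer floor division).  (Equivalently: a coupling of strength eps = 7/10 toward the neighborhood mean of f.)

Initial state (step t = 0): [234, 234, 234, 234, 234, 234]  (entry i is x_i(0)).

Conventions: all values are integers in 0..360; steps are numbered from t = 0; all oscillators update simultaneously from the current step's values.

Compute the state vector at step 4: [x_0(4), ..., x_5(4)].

Answer: [247, 247, 247, 247, 247, 247]

Derivation:
t=0: [234, 234, 234, 234, 234, 234]
t=1: [194, 194, 194, 194, 194, 194]
t=2: [256, 256, 256, 256, 256, 256]
t=3: [160, 160, 160, 160, 160, 160]
t=4: [247, 247, 247, 247, 247, 247]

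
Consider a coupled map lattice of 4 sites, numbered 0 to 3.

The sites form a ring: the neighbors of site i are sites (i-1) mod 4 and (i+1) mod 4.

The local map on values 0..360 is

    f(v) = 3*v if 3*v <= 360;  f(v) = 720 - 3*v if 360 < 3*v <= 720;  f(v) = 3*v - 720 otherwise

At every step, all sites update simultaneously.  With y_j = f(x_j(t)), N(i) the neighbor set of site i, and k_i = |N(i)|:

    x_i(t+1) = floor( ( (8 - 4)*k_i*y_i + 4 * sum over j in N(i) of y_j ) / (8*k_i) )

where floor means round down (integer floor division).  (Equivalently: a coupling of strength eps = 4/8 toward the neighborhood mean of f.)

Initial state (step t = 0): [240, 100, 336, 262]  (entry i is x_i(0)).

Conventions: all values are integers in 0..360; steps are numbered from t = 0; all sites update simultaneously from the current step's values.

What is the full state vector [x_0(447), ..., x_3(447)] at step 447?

Answer: [148, 247, 247, 148]
Key observation: The state at step 17, [126, 210, 210, 126], reappears at step 23: the system is in a cycle of period 6 from step 17 on.  Therefore the state at step 447 equals the state at step 17 + ((447 - 17) mod 6) = 21, which is [148, 247, 247, 148].

Derivation:
t=0: [240, 100, 336, 262]
t=1: [91, 222, 235, 105]
t=2: [228, 99, 99, 229]
t=3: [100, 231, 231, 99]
t=4: [231, 95, 94, 230]
t=5: [92, 219, 219, 92]
t=6: [222, 116, 116, 222]
t=7: [127, 274, 274, 127]
t=8: [279, 161, 161, 279]
t=9: [147, 207, 207, 147]
t=10: [234, 144, 144, 234]
t=11: [85, 220, 220, 85]
t=12: [206, 108, 108, 206]
t=13: [157, 268, 268, 157]
t=14: [207, 125, 125, 207]
t=15: [160, 283, 283, 160]
t=16: [212, 156, 156, 212]
t=17: [126, 210, 210, 126]
t=18: [279, 153, 153, 279]
t=19: [153, 225, 225, 153]
t=20: [207, 99, 99, 207]
t=21: [148, 247, 247, 148]
t=22: [212, 84, 84, 212]
t=23: [126, 210, 210, 126]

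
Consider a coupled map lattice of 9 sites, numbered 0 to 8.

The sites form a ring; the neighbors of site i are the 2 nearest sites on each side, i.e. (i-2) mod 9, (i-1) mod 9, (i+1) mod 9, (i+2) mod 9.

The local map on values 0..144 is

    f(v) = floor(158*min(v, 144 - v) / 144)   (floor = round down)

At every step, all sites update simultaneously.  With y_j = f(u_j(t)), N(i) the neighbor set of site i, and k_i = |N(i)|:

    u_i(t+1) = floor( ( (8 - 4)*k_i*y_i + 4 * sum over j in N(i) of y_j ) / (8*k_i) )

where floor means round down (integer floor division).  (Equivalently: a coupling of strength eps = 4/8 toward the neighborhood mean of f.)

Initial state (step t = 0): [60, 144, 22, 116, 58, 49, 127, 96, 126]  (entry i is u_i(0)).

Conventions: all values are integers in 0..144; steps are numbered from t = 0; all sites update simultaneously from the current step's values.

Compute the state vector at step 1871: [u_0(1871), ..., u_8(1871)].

Answer: [76, 76, 76, 76, 76, 76, 76, 76, 76]
Key observation: The state at step 12, [74, 74, 74, 74, 74, 74, 74, 74, 74], reappears at step 14: the system is in a cycle of period 2 from step 12 on.  Therefore the state at step 1871 equals the state at step 12 + ((1871 - 12) mod 2) = 13, which is [76, 76, 76, 76, 76, 76, 76, 76, 76].

Derivation:
t=0: [60, 144, 22, 116, 58, 49, 127, 96, 126]
t=1: [44, 17, 31, 32, 47, 46, 32, 45, 26]
t=2: [40, 27, 36, 36, 44, 46, 39, 44, 32]
t=3: [40, 34, 39, 40, 45, 47, 43, 45, 37]
t=4: [42, 39, 42, 43, 47, 49, 47, 47, 42]
t=5: [46, 44, 46, 47, 50, 51, 50, 50, 46]
t=6: [50, 49, 50, 51, 53, 54, 53, 53, 50]
t=7: [54, 53, 54, 55, 57, 58, 57, 57, 54]
t=8: [59, 58, 59, 60, 61, 62, 61, 61, 59]
t=9: [64, 63, 64, 65, 65, 66, 66, 65, 64]
t=10: [70, 69, 70, 70, 71, 71, 71, 71, 70]
t=11: [76, 75, 76, 76, 76, 76, 76, 76, 76]
t=12: [74, 74, 74, 74, 74, 74, 74, 74, 74]
t=13: [76, 76, 76, 76, 76, 76, 76, 76, 76]
t=14: [74, 74, 74, 74, 74, 74, 74, 74, 74]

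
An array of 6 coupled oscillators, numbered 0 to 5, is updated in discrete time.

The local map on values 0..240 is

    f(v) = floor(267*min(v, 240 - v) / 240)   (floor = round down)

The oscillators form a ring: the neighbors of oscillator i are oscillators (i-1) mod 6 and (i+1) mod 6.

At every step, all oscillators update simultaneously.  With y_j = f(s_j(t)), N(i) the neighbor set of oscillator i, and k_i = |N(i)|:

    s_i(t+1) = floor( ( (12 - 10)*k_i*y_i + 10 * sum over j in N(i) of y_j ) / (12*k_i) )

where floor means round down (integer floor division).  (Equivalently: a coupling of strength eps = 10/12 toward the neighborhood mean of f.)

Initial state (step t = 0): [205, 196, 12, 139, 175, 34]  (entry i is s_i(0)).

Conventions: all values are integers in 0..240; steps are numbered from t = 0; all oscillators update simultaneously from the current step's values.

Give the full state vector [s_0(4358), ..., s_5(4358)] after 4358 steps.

Simulating step by step:
t=0: [205, 196, 12, 139, 175, 34]
t=1: [41, 29, 68, 54, 74, 52]
t=2: [44, 55, 50, 75, 62, 62]
t=3: [61, 53, 69, 65, 74, 59]
t=4: [62, 69, 66, 77, 70, 72]
t=5: [76, 71, 79, 76, 81, 73]
t=6: [80, 84, 82, 87, 83, 86]
t=7: [93, 90, 93, 92, 94, 91]
t=8: [100, 102, 101, 103, 101, 103]
t=9: [113, 111, 113, 112, 113, 111]
t=10: [123, 124, 123, 124, 123, 124]
t=11: [129, 129, 129, 129, 129, 129]
t=12: [123, 123, 123, 123, 123, 123]
t=13: [130, 130, 130, 130, 130, 130]
t=14: [122, 122, 122, 122, 122, 122]
t=15: [131, 131, 131, 131, 131, 131]
t=16: [121, 121, 121, 121, 121, 121]
t=17: [132, 132, 132, 132, 132, 132]
t=18: [120, 120, 120, 120, 120, 120]
t=19: [133, 133, 133, 133, 133, 133]
t=20: [119, 119, 119, 119, 119, 119]
t=21: [132, 132, 132, 132, 132, 132]

Answer: [120, 120, 120, 120, 120, 120]
Key observation: The state at step 17, [132, 132, 132, 132, 132, 132], reappears at step 21: the system is in a cycle of period 4 from step 17 on.  Therefore the state at step 4358 equals the state at step 17 + ((4358 - 17) mod 4) = 18, which is [120, 120, 120, 120, 120, 120].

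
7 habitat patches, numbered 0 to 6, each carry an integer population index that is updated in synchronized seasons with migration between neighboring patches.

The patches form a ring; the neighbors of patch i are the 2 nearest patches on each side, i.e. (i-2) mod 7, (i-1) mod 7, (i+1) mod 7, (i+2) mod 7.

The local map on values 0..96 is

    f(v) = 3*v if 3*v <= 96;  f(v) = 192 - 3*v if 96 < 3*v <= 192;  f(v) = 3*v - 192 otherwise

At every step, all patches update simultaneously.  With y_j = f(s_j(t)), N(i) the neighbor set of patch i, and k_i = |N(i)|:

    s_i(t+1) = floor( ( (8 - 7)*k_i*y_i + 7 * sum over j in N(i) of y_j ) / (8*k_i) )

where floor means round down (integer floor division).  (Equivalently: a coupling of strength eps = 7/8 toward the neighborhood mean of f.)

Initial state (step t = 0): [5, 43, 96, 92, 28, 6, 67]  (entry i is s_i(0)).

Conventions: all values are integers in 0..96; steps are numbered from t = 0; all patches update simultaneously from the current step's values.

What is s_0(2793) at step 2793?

Answer: s_0(2793) = 70
Key observation: The state at step 20, [46, 45, 44, 44, 45, 46, 46], reappears at step 25: the system is in a cycle of period 5 from step 20 on.  Therefore the state at step 2793 equals the state at step 20 + ((2793 - 20) mod 5) = 23, which is [70, 69, 68, 68, 69, 70, 70].

Derivation:
t=0: [5, 43, 96, 92, 28, 6, 67]
t=1: [42, 52, 65, 67, 55, 44, 40]
t=2: [45, 37, 30, 28, 34, 45, 50]
t=3: [66, 69, 79, 80, 70, 66, 67]
t=4: [17, 25, 24, 24, 25, 18, 10]
t=5: [56, 58, 68, 69, 59, 56, 59]
t=6: [18, 16, 17, 16, 16, 18, 19]
t=7: [52, 51, 49, 49, 51, 52, 51]
t=8: [39, 40, 40, 40, 40, 39, 37]
t=9: [75, 74, 72, 72, 74, 75, 74]
t=10: [29, 28, 28, 28, 28, 29, 31]
t=11: [87, 86, 84, 84, 86, 87, 86]
t=12: [65, 64, 64, 64, 64, 65, 67]
t=13: [3, 2, 0, 0, 2, 3, 2]
t=14: [5, 4, 4, 4, 4, 5, 7]
t=15: [15, 14, 12, 12, 14, 15, 14]
t=16: [41, 40, 40, 40, 40, 41, 43]
t=17: [69, 69, 71, 71, 69, 69, 69]
t=18: [16, 17, 17, 17, 17, 16, 15]
t=19: [48, 49, 50, 50, 49, 48, 48]
t=20: [46, 45, 44, 44, 45, 46, 46]
t=21: [55, 57, 57, 57, 57, 55, 55]
t=22: [24, 23, 22, 22, 23, 24, 24]
t=23: [70, 69, 68, 68, 69, 70, 70]
t=24: [16, 15, 14, 14, 15, 16, 16]
t=25: [46, 45, 44, 44, 45, 46, 46]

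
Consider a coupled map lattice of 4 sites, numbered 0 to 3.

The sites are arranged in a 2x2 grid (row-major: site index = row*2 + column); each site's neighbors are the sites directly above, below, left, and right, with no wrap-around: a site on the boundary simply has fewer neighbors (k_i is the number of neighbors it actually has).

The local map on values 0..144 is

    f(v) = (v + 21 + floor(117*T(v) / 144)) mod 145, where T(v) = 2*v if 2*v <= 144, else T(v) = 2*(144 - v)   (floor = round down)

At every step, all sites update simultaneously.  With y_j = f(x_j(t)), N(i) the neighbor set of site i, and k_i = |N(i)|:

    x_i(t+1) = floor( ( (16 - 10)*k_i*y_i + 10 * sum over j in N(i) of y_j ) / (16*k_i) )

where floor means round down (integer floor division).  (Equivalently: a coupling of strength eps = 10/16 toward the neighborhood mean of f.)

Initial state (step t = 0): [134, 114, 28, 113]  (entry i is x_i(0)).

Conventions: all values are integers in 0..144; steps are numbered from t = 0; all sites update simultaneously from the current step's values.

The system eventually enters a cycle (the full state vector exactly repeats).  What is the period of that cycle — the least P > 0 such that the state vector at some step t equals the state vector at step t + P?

Answer: 13
Key observation: The state at step 30, [46, 46, 46, 46], reappears at step 43 — and no state repeats earlier — so the cycle the system enters has period 13.

Derivation:
t=0: [134, 114, 28, 113]
t=1: [51, 34, 55, 55]
t=2: [44, 50, 16, 48]
t=3: [72, 45, 66, 22]
t=4: [83, 96, 63, 88]
t=5: [50, 54, 50, 49]
t=6: [10, 9, 6, 9]
t=7: [42, 44, 41, 41]
t=8: [131, 131, 128, 130]
t=9: [28, 28, 28, 28]
t=10: [94, 94, 94, 94]
t=11: [51, 51, 51, 51]
t=12: [9, 9, 9, 9]
t=13: [44, 44, 44, 44]
t=14: [136, 136, 136, 136]
t=15: [25, 25, 25, 25]
t=16: [86, 86, 86, 86]
t=17: [56, 56, 56, 56]
t=18: [23, 23, 23, 23]
t=19: [81, 81, 81, 81]
t=20: [59, 59, 59, 59]
t=21: [30, 30, 30, 30]
t=22: [99, 99, 99, 99]
t=23: [48, 48, 48, 48]
t=24: [2, 2, 2, 2]
t=25: [26, 26, 26, 26]
t=26: [89, 89, 89, 89]
t=27: [54, 54, 54, 54]
t=28: [17, 17, 17, 17]
t=29: [65, 65, 65, 65]
t=30: [46, 46, 46, 46]
t=31: [141, 141, 141, 141]
t=32: [21, 21, 21, 21]
t=33: [76, 76, 76, 76]
t=34: [62, 62, 62, 62]
t=35: [38, 38, 38, 38]
t=36: [120, 120, 120, 120]
t=37: [35, 35, 35, 35]
t=38: [112, 112, 112, 112]
t=39: [40, 40, 40, 40]
t=40: [126, 126, 126, 126]
t=41: [31, 31, 31, 31]
t=42: [102, 102, 102, 102]
t=43: [46, 46, 46, 46]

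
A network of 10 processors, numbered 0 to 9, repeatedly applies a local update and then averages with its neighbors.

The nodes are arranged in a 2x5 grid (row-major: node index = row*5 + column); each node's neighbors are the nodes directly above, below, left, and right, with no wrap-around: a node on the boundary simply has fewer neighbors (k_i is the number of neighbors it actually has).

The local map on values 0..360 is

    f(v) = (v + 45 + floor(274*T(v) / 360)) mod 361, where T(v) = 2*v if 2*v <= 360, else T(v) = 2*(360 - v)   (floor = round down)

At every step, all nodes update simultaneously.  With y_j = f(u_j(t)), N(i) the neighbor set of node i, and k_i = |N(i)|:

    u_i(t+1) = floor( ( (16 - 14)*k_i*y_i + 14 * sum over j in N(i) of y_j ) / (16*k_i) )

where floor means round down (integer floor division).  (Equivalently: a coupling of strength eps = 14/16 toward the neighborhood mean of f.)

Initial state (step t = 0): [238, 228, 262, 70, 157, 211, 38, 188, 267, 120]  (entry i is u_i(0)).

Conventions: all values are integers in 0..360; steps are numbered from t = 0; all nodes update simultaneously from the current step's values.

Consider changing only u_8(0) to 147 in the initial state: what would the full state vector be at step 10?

Simulating step by step:
t=0: [238, 228, 262, 70, 157, 211, 38, 188, 147, 120]
t=1: [115, 113, 147, 94, 258, 123, 124, 100, 211, 101]
t=2: [341, 258, 271, 114, 266, 347, 331, 192, 271, 132]
t=3: [70, 71, 174, 121, 163, 55, 88, 86, 150, 82]
t=4: [205, 205, 258, 125, 274, 235, 228, 163, 259, 100]
t=5: [117, 112, 181, 126, 298, 116, 109, 100, 231, 117]
t=6: [333, 273, 199, 94, 158, 330, 320, 202, 199, 124]
t=7: [72, 84, 160, 133, 289, 60, 87, 109, 239, 136]
t=8: [226, 200, 184, 82, 30, 238, 257, 173, 119, 85]
t=9: [116, 116, 162, 206, 238, 105, 115, 183, 226, 235]
t=10: [324, 264, 185, 106, 115, 332, 269, 174, 121, 109]

Answer: [324, 264, 185, 106, 115, 332, 269, 174, 121, 109]
Key observation: This trace re-runs the system from the modified initial state.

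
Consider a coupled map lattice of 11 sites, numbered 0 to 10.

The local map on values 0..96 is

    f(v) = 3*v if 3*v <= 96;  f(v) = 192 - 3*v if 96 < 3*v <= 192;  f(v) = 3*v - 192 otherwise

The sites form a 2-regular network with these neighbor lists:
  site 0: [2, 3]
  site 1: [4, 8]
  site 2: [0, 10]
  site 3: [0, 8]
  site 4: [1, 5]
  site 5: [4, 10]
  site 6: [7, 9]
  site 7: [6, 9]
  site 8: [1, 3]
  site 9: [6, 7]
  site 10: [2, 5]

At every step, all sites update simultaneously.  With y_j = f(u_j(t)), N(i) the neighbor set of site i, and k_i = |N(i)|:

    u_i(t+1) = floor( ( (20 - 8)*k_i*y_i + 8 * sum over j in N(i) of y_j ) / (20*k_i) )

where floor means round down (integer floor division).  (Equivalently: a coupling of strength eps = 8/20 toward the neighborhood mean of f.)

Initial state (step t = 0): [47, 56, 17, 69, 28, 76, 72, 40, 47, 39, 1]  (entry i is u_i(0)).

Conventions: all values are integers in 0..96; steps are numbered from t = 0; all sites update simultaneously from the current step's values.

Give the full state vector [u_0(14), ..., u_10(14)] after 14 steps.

Simulating step by step:
t=0: [47, 56, 17, 69, 28, 76, 72, 40, 47, 39, 1]
t=1: [43, 41, 41, 29, 62, 39, 43, 63, 38, 64, 19]
t=2: [69, 58, 65, 80, 32, 57, 38, 14, 78, 13, 63]
t=3: [19, 38, 5, 40, 65, 32, 63, 48, 38, 47, 6]
t=4: [51, 63, 24, 70, 36, 61, 21, 39, 76, 40, 33]
t=5: [41, 25, 69, 25, 52, 40, 67, 72, 25, 70, 72]
t=6: [59, 67, 27, 73, 51, 55, 13, 19, 75, 17, 31]
t=7: [30, 19, 70, 25, 30, 42, 45, 52, 27, 49, 77]
t=8: [72, 68, 36, 79, 78, 65, 50, 42, 75, 45, 40]
t=9: [40, 22, 69, 38, 28, 24, 49, 59, 31, 55, 60]
t=10: [61, 75, 25, 79, 78, 62, 35, 23, 84, 28, 24]
t=11: [29, 40, 61, 40, 33, 26, 82, 75, 51, 81, 59]
t=12: [68, 69, 25, 68, 85, 68, 49, 40, 52, 48, 26]
t=13: [24, 28, 63, 16, 43, 35, 51, 61, 27, 52, 64]
t=14: [53, 79, 16, 59, 72, 64, 32, 20, 75, 31, 18]

Answer: [53, 79, 16, 59, 72, 64, 32, 20, 75, 31, 18]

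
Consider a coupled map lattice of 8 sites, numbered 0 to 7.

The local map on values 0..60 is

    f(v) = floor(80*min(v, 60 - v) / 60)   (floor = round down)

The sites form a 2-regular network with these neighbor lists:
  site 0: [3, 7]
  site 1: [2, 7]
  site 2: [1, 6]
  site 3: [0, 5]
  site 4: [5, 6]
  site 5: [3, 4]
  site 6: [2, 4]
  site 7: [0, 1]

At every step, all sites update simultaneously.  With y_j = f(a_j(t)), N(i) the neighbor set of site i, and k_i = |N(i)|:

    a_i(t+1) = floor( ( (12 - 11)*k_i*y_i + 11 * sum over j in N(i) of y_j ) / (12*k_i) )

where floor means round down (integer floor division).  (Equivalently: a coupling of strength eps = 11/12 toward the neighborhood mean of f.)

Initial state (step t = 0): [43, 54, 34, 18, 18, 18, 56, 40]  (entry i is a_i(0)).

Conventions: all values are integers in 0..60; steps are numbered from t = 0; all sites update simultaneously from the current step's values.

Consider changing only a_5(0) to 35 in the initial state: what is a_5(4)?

Simulating step by step:
t=0: [43, 54, 34, 18, 18, 35, 56, 40]
t=1: [24, 28, 8, 27, 19, 24, 27, 15]
t=2: [28, 16, 34, 32, 33, 30, 19, 33]
t=3: [36, 33, 23, 38, 32, 36, 34, 29]
t=4: [33, 34, 34, 31, 33, 32, 33, 34]

Answer: a_5(4) = 32
Key observation: This trace re-runs the system from the modified initial state.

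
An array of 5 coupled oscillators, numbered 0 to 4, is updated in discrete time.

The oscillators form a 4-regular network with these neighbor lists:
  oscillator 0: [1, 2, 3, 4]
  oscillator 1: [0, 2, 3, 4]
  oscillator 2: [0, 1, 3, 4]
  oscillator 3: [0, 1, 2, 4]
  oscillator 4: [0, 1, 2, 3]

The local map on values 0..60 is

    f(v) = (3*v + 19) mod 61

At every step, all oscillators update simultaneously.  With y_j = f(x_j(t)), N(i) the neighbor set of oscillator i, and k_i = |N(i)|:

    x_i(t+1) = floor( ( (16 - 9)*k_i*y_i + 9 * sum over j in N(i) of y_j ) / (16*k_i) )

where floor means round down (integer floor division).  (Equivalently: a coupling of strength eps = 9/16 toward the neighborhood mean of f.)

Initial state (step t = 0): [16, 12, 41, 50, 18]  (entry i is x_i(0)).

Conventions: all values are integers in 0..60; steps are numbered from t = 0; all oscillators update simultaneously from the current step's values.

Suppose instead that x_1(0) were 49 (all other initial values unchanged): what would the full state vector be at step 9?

Answer: [22, 31, 28, 33, 27]
Key observation: This trace re-runs the system from the modified initial state.

Derivation:
t=0: [16, 49, 41, 50, 18]
t=1: [19, 31, 24, 32, 21]
t=2: [28, 39, 32, 40, 30]
t=3: [37, 28, 40, 29, 38]
t=4: [19, 29, 22, 30, 20]
t=5: [25, 34, 28, 35, 26]
t=6: [34, 42, 36, 24, 35]
t=7: [34, 23, 18, 25, 17]
t=8: [37, 27, 23, 29, 22]
t=9: [22, 31, 28, 33, 27]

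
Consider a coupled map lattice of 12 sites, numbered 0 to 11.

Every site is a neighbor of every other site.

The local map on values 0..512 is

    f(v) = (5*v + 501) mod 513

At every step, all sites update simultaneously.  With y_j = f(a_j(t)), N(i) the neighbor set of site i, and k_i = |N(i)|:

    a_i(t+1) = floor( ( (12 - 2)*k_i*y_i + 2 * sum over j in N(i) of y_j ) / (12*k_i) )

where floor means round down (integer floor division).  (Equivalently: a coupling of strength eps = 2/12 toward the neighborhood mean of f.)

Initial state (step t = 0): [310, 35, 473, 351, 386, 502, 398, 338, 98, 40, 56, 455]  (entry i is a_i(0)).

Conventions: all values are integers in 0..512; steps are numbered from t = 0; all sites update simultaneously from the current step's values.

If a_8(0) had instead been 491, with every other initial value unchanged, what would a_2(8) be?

Answer: a_2(8) = 99
Key observation: This trace re-runs the system from the modified initial state.

Derivation:
t=0: [310, 35, 473, 351, 386, 502, 398, 338, 491, 40, 56, 455]
t=1: [474, 188, 301, 222, 365, 420, 414, 168, 375, 208, 274, 227]
t=2: [290, 379, 422, 99, 264, 69, 45, 297, 305, 41, 311, 119]
t=3: [387, 331, 87, 445, 280, 322, 224, 415, 448, 208, 53, 107]
t=4: [344, 115, 376, 162, 326, 78, 97, 39, 174, 32, 237, 38]
t=5: [180, 82, 311, 275, 106, 351, 428, 191, 324, 162, 162, 187]
t=6: [350, 369, 46, 319, 47, 210, 105, 395, 100, 276, 276, 379]
t=7: [207, 284, 222, 80, 226, 54, 44, 391, 443, 324, 324, 325]
t=8: [457, 353, 99, 358, 115, 251, 210, 371, 164, 97, 97, 101]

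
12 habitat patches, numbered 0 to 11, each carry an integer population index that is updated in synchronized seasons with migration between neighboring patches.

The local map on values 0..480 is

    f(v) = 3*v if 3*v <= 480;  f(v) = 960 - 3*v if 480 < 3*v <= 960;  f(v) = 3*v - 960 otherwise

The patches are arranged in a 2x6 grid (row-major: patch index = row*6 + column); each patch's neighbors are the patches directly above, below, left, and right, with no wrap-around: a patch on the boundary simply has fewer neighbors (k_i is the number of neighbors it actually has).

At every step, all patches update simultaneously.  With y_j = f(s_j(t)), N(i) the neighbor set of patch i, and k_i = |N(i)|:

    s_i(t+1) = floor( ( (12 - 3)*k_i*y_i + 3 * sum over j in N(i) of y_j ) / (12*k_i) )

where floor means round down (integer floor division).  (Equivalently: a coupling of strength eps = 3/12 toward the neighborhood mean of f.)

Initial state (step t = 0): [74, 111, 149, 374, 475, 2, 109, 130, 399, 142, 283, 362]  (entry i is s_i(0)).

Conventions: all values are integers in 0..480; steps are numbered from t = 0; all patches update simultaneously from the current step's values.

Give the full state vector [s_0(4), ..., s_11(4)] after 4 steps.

Simulating step by step:
t=0: [74, 111, 149, 374, 475, 2, 109, 130, 399, 142, 283, 362]
t=1: [249, 338, 396, 233, 372, 78, 321, 367, 283, 362, 168, 109]
t=2: [166, 89, 206, 238, 196, 235, 46, 119, 124, 163, 392, 331]
t=3: [397, 297, 330, 283, 338, 241, 205, 332, 376, 422, 235, 83]
t=4: [225, 76, 51, 115, 90, 215, 292, 75, 157, 274, 242, 248]

Answer: [225, 76, 51, 115, 90, 215, 292, 75, 157, 274, 242, 248]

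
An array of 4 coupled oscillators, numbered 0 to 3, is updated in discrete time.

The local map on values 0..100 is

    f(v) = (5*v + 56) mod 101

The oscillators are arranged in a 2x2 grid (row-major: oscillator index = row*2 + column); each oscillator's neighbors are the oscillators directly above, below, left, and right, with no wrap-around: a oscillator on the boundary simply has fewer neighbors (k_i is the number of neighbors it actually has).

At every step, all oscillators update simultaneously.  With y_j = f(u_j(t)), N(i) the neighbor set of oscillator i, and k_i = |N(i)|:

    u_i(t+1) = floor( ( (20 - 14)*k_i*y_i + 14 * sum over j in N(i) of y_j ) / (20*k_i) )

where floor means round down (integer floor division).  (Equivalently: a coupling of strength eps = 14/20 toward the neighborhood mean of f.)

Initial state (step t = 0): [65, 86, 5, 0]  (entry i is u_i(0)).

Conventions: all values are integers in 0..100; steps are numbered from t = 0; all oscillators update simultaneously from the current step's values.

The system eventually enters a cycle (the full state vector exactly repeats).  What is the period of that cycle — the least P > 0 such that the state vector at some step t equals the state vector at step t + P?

Answer: 8
Key observation: The state at step 20, [50, 26, 26, 50], reappears at step 28 — and no state repeats earlier — so the cycle the system enters has period 8.

Derivation:
t=0: [65, 86, 5, 0]
t=1: [80, 71, 71, 73]
t=2: [20, 26, 26, 10]
t=3: [76, 46, 46, 61]
t=4: [68, 56, 56, 76]
t=5: [51, 53, 53, 32]
t=6: [15, 13, 13, 16]
t=7: [23, 28, 28, 24]
t=8: [87, 79, 79, 89]
t=9: [59, 78, 78, 62]
t=10: [43, 51, 51, 48]
t=11: [26, 59, 59, 33]
t=12: [59, 50, 50, 39]
t=13: [16, 34, 34, 16]
t=14: [27, 31, 31, 27]
t=15: [33, 65, 65, 33]
t=16: [60, 36, 36, 60]
t=17: [39, 47, 47, 39]
t=18: [77, 61, 61, 77]
t=19: [51, 43, 43, 51]
t=20: [50, 26, 26, 50]
t=21: [60, 27, 27, 60]
t=22: [78, 64, 64, 78]
t=23: [63, 51, 51, 63]
t=24: [26, 50, 50, 26]
t=25: [27, 60, 60, 27]
t=26: [64, 78, 78, 64]
t=27: [51, 63, 63, 51]
t=28: [50, 26, 26, 50]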